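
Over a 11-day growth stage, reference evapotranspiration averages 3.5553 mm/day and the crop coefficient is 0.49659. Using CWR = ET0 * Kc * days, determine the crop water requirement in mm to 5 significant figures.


CWR = 3.5553 * 0.49659 * 11 = 19.421 mm
Therefore the crop water requirement = 19.421 mm.


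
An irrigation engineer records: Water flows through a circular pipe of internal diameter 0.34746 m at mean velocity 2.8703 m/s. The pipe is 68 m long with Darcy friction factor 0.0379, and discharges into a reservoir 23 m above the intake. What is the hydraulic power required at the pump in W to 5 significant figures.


Approach: apply continuity + Darcy-Weisbach + hydraulic power, Q = A*v; hf = f*(L/D)*(v^2/(2g)); H = static + hf; P = rho*g*Q*H.
Step 1 — flow rate (continuity, Q = A*v):
  A = pi*(0.34746/2)^2 = 0.09481990 m^2
  Q = 0.09481990 * 2.8703 = 0.2721616 m^3/s
Step 2 — friction head loss (Darcy-Weisbach):
  hf = 0.0379 * (68/0.34746) * (2.8703^2 / (2*9.81))
  hf = 3.114576 m
Step 3 — total head: H = 23 + 3.114576 = 26.11458 m
Step 4 — hydraulic power (P = rho*g*Q*H):
  P = 1000 * 9.81 * 0.2721616 * 26.11458 = 69723 W
Therefore the hydraulic power required at the pump = 69723 W.


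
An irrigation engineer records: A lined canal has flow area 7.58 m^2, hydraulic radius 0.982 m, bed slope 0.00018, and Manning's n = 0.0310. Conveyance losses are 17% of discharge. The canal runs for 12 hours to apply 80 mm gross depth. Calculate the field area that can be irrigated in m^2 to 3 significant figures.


Approach: apply Manning's equation with a conveyance and depth budget, Q = (1/n)*A*R^(2/3)*S^(1/2); Q_field = Q*(1-loss); Area = Q_field*t/(d/1000).
Step 1 — canal discharge (Manning's equation):
  Q = (1/0.0310) * 7.58 * 0.982^(2/3) * 0.00018^(1/2) = 3.2410 m^3/s
Step 2 — delivered flow: Q_field = 3.2410*(1 - 17/100) = 2.6901 m^3/s
Step 3 — volume delivered: V = 2.6901 * 12*3600 = 116210 m^3
Step 4 — area served: A = V / (depth/1000) = 116210 / 0.08 = 1450000 m^2
Therefore the field area that can be irrigated = 1450000 m^2.


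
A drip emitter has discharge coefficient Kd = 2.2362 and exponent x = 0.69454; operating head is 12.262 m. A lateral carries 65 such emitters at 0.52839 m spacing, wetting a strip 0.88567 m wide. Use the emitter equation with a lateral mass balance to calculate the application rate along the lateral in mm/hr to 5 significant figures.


Approach: apply the emitter equation with a lateral mass balance, q = Kd*h^x; Q = n*q; rate = Q/(n*spacing*width).
Step 1 — single emitter flow (q = Kd*h^x):
  q = 2.2362 * 12.262^0.69454 = 12.75146 L/hr
Step 2 — total lateral flow: Q = 65 * 12.75146 = 828.8451 L/hr
Step 3 — wetted area: A = 65 * 0.52839 * 0.88567 = 30.41865 m^2
Step 4 — application rate: Q/A = 828.8451/30.41865 = 27.248 mm/hr
Therefore the application rate along the lateral = 27.248 mm/hr.


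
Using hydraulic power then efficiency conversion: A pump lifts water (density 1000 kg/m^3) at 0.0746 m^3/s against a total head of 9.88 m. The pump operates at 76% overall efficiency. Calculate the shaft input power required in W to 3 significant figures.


Approach: apply hydraulic power then efficiency conversion, P = rho*g*Q*H; P_in = P/eta.
Step 1 — hydraulic power (P = rho*g*Q*H):
  P = 1000 * 9.81 * 0.0746 * 9.88 = 7230.4 W
Step 2 — input power: P_in = P/eta = 7230.4 / 0.76 = 9510 W
Therefore the shaft input power required = 9510 W.


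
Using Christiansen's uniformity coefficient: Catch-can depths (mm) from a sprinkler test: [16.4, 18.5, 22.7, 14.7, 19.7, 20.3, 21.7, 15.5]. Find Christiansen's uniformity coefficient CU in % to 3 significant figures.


Approach: apply Christiansen's uniformity coefficient, CU = (1 - mean_abs_deviation/mean)*100.
mean = 18.688 mm
mean |d_i - mean| = 2.4125 mm
CU = (1 - 2.4125/18.688)*100 = 87.1 %
Therefore Christiansen's uniformity coefficient CU = 87.1 %.


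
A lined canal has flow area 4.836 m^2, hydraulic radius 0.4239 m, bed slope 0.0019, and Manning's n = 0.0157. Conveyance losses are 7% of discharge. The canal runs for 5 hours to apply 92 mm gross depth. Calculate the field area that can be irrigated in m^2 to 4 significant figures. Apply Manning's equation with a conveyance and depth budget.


Approach: apply Manning's equation with a conveyance and depth budget, Q = (1/n)*A*R^(2/3)*S^(1/2); Q_field = Q*(1-loss); Area = Q_field*t/(d/1000).
Step 1 — canal discharge (Manning's equation):
  Q = (1/0.0157) * 4.836 * 0.4239^(2/3) * 0.0019^(1/2) = 7.57657 m^3/s
Step 2 — delivered flow: Q_field = 7.57657*(1 - 7/100) = 7.04621 m^3/s
Step 3 — volume delivered: V = 7.04621 * 5*3600 = 126832 m^3
Step 4 — area served: A = V / (depth/1000) = 126832 / 0.092 = 1379000 m^2
Therefore the field area that can be irrigated = 1379000 m^2.


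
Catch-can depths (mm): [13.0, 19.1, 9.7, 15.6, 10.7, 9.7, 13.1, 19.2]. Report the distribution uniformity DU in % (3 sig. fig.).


Approach: apply the low-quarter distribution uniformity, DU = (mean of lowest quarter of readings / overall mean)*100.
sorted lowest 2 of 8: [9.7, 9.7] -> mean = 9.7000 mm
overall mean = 13.762 mm
DU = (9.7000/13.762)*100 = 70.5 %
Therefore the distribution uniformity DU = 70.5 %.


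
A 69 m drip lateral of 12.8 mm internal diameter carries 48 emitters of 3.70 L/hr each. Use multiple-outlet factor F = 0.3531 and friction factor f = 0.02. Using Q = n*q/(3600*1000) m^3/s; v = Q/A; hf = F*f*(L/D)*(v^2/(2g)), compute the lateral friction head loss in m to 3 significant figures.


Q = 48*3.70/(3600*1000) = 4.9333e-05 m^3/s
A = pi*(12.8e-3/2)^2 = 1.2868e-04 m^2, so v = Q/A = 0.38338 m/s
hf = 0.3531*0.02*(69/0.0128)*(0.38338^2/(2*9.81)) = 0.285 m
Therefore the lateral friction head loss = 0.285 m.


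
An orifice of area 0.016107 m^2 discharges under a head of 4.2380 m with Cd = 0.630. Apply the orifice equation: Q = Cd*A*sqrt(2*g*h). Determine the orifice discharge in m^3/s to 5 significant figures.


Q = 0.630 * 0.016107 * sqrt(2*9.81*4.2380) = 0.092531 m^3/s
Therefore the orifice discharge = 0.092531 m^3/s.


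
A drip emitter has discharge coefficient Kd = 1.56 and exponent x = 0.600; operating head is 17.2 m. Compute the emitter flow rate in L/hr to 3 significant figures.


Approach: apply the emitter characteristic equation, q = Kd * h^x.
q = 1.56 * 17.2^0.600 = 8.60 L/hr
Therefore the emitter flow rate = 8.60 L/hr.


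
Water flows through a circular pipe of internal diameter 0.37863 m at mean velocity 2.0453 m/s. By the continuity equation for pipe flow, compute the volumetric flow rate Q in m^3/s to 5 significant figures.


Approach: apply the continuity equation for pipe flow, Q = A * v with A = pi*(D/2)^2.
A = pi*(0.37863/2)^2 = 0.1125952 m^2
Q = 0.1125952 * 2.0453 = 0.23029 m^3/s
Therefore the volumetric flow rate Q = 0.23029 m^3/s.


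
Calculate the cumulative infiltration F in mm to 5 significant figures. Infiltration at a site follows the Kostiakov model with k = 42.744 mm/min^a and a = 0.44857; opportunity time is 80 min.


Approach: apply the Kostiakov infiltration equation, F = k*t^a.
F = 42.744 * 80^0.44857 = 305.17 mm
Therefore the cumulative infiltration F = 305.17 mm.


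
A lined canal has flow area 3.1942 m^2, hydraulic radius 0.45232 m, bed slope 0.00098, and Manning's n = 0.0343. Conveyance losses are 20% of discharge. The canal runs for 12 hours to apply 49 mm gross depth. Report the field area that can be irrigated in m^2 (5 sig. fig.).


Approach: apply Manning's equation with a conveyance and depth budget, Q = (1/n)*A*R^(2/3)*S^(1/2); Q_field = Q*(1-loss); Area = Q_field*t/(d/1000).
Step 1 — canal discharge (Manning's equation):
  Q = (1/0.0343) * 3.1942 * 0.45232^(2/3) * 0.00098^(1/2) = 1.717822 m^3/s
Step 2 — delivered flow: Q_field = 1.717822*(1 - 20/100) = 1.374258 m^3/s
Step 3 — volume delivered: V = 1.374258 * 12*3600 = 59367.94 m^3
Step 4 — area served: A = V / (depth/1000) = 59367.94 / 0.049 = 1211600 m^2
Therefore the field area that can be irrigated = 1211600 m^2.


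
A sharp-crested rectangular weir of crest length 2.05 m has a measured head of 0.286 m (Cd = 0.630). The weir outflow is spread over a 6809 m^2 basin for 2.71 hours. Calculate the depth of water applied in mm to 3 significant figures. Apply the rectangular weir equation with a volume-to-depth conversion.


Approach: apply the rectangular weir equation with a volume-to-depth conversion, Q = (2/3)*Cd*L*sqrt(2g)*H^1.5; d = Q*t/A * 1000.
Step 1 — weir discharge:
  Q = (2/3)*0.630*2.05*sqrt(2*9.81)*0.286^1.5 = 0.58331 m^3/s
Step 2 — volume: V = 0.58331 * 2.71*3600 = 5690.8 m^3
Step 3 — depth: d = V/A * 1000 = 5690.8/6809 * 1000 = 836 mm
Therefore the depth of water applied = 836 mm.


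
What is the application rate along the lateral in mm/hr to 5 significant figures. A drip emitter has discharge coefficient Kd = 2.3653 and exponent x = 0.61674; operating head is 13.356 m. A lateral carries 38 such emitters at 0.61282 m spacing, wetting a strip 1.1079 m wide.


Approach: apply the emitter equation with a lateral mass balance, q = Kd*h^x; Q = n*q; rate = Q/(n*spacing*width).
Step 1 — single emitter flow (q = Kd*h^x):
  q = 2.3653 * 13.356^0.61674 = 11.69865 L/hr
Step 2 — total lateral flow: Q = 38 * 11.69865 = 444.5489 L/hr
Step 3 — wetted area: A = 38 * 0.61282 * 1.1079 = 25.79984 m^2
Step 4 — application rate: Q/A = 444.5489/25.79984 = 17.231 mm/hr
Therefore the application rate along the lateral = 17.231 mm/hr.


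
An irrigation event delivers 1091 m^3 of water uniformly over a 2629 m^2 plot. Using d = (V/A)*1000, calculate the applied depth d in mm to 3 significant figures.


d = (1091 / 2629) * 1000 = 415 mm
Therefore the applied depth d = 415 mm.


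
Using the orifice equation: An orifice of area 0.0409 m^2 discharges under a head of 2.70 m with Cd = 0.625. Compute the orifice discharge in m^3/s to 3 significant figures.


Approach: apply the orifice equation, Q = Cd*A*sqrt(2*g*h).
Q = 0.625 * 0.0409 * sqrt(2*9.81*2.70) = 0.186 m^3/s
Therefore the orifice discharge = 0.186 m^3/s.


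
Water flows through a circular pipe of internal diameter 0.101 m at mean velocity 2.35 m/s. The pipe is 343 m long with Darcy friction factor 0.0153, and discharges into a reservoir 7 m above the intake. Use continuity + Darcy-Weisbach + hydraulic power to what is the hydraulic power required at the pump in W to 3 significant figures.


Approach: apply continuity + Darcy-Weisbach + hydraulic power, Q = A*v; hf = f*(L/D)*(v^2/(2g)); H = static + hf; P = rho*g*Q*H.
Step 1 — flow rate (continuity, Q = A*v):
  A = pi*(0.101/2)^2 = 0.0080118 m^2
  Q = 0.0080118 * 2.35 = 0.018828 m^3/s
Step 2 — friction head loss (Darcy-Weisbach):
  hf = 0.0153 * (343/0.101) * (2.35^2 / (2*9.81))
  hf = 14.625 m
Step 3 — total head: H = 7 + 14.625 = 21.625 m
Step 4 — hydraulic power (P = rho*g*Q*H):
  P = 1000 * 9.81 * 0.018828 * 21.625 = 3990 W
Therefore the hydraulic power required at the pump = 3990 W.


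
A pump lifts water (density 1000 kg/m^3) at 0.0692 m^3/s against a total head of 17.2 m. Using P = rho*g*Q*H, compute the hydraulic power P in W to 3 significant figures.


P = 1000 * 9.81 * 0.0692 * 17.2 = 11700 W
Therefore the hydraulic power P = 11700 W.


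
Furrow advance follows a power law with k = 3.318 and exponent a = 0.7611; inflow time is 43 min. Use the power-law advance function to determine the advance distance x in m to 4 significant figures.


Approach: apply the power-law advance function, x = k*t^a.
x = 3.318 * 43^0.7611 = 58.09 m
Therefore the advance distance x = 58.09 m.


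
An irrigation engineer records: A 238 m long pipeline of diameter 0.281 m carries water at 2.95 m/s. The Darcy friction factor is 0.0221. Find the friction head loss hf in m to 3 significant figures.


Approach: apply the Darcy-Weisbach equation, hf = f*(L/D)*(v^2/(2g)).
hf = 0.0221 * (238/0.281) * (2.95^2 / (2*9.81))
hf = 8.30 m
Therefore the friction head loss hf = 8.30 m.


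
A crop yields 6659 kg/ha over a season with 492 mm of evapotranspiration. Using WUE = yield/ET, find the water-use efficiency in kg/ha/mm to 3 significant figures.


WUE = 6659 / 492 = 13.5 kg/ha/mm
Therefore the water-use efficiency = 13.5 kg/ha/mm.


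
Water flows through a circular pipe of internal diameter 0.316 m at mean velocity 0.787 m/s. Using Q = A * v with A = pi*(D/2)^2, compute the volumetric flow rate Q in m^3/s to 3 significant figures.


A = pi*(0.316/2)^2 = 0.078427 m^2
Q = 0.078427 * 0.787 = 0.0617 m^3/s
Therefore the volumetric flow rate Q = 0.0617 m^3/s.


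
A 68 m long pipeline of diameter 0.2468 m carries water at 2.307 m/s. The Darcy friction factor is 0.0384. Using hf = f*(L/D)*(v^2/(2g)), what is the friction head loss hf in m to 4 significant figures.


hf = 0.0384 * (68/0.2468) * (2.307^2 / (2*9.81))
hf = 2.870 m
Therefore the friction head loss hf = 2.870 m.


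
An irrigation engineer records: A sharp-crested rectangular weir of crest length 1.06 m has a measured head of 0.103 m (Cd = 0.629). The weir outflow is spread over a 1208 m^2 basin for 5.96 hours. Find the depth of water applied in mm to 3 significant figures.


Approach: apply the rectangular weir equation with a volume-to-depth conversion, Q = (2/3)*Cd*L*sqrt(2g)*H^1.5; d = Q*t/A * 1000.
Step 1 — weir discharge:
  Q = (2/3)*0.629*1.06*sqrt(2*9.81)*0.103^1.5 = 0.065083 m^3/s
Step 2 — volume: V = 0.065083 * 5.96*3600 = 1396.4 m^3
Step 3 — depth: d = V/A * 1000 = 1396.4/1208 * 1000 = 1160 mm
Therefore the depth of water applied = 1160 mm.


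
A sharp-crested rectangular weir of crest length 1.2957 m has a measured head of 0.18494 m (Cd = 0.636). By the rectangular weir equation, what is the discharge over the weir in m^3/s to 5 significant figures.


Approach: apply the rectangular weir equation, Q = (2/3)*Cd*L*sqrt(2g)*H^1.5.
Q = (2/3)*0.636*1.2957*sqrt(2*9.81)*0.18494^1.5 = 0.19354 m^3/s
Therefore the discharge over the weir = 0.19354 m^3/s.


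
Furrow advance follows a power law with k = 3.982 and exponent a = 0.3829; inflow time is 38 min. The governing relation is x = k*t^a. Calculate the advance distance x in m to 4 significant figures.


x = 3.982 * 38^0.3829 = 16.03 m
Therefore the advance distance x = 16.03 m.


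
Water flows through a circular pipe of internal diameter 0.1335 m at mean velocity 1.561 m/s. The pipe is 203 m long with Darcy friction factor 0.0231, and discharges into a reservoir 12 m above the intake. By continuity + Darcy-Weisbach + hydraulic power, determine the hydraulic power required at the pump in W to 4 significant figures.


Approach: apply continuity + Darcy-Weisbach + hydraulic power, Q = A*v; hf = f*(L/D)*(v^2/(2g)); H = static + hf; P = rho*g*Q*H.
Step 1 — flow rate (continuity, Q = A*v):
  A = pi*(0.1335/2)^2 = 0.0139976 m^2
  Q = 0.0139976 * 1.561 = 0.0218502 m^3/s
Step 2 — friction head loss (Darcy-Weisbach):
  hf = 0.0231 * (203/0.1335) * (1.561^2 / (2*9.81))
  hf = 4.36248 m
Step 3 — total head: H = 12 + 4.36248 = 16.3625 m
Step 4 — hydraulic power (P = rho*g*Q*H):
  P = 1000 * 9.81 * 0.0218502 * 16.3625 = 3507 W
Therefore the hydraulic power required at the pump = 3507 W.


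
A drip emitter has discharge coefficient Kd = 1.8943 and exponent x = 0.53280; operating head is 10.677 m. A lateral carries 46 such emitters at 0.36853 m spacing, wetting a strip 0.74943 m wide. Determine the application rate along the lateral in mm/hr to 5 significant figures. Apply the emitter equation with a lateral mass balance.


Approach: apply the emitter equation with a lateral mass balance, q = Kd*h^x; Q = n*q; rate = Q/(n*spacing*width).
Step 1 — single emitter flow (q = Kd*h^x):
  q = 1.8943 * 10.677^0.53280 = 6.689698 L/hr
Step 2 — total lateral flow: Q = 46 * 6.689698 = 307.7261 L/hr
Step 3 — wetted area: A = 46 * 0.36853 * 0.74943 = 12.70462 m^2
Step 4 — application rate: Q/A = 307.7261/12.70462 = 24.222 mm/hr
Therefore the application rate along the lateral = 24.222 mm/hr.


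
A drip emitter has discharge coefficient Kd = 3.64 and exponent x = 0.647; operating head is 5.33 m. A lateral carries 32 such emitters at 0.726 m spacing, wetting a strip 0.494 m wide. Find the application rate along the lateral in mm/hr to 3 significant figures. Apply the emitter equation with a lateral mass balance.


Approach: apply the emitter equation with a lateral mass balance, q = Kd*h^x; Q = n*q; rate = Q/(n*spacing*width).
Step 1 — single emitter flow (q = Kd*h^x):
  q = 3.64 * 5.33^0.647 = 10.747 L/hr
Step 2 — total lateral flow: Q = 32 * 10.747 = 343.91 L/hr
Step 3 — wetted area: A = 32 * 0.726 * 0.494 = 11.477 m^2
Step 4 — application rate: Q/A = 343.91/11.477 = 30.0 mm/hr
Therefore the application rate along the lateral = 30.0 mm/hr.


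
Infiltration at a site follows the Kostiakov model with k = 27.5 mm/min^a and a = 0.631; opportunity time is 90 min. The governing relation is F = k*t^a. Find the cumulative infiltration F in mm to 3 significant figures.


F = 27.5 * 90^0.631 = 470 mm
Therefore the cumulative infiltration F = 470 mm.


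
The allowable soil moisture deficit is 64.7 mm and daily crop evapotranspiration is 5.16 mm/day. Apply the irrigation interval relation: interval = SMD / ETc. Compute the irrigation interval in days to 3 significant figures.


interval = 64.7 / 5.16 = 12.5 days
Therefore the irrigation interval = 12.5 days.


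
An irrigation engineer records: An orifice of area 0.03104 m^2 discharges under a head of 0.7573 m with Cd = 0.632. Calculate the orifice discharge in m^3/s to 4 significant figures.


Approach: apply the orifice equation, Q = Cd*A*sqrt(2*g*h).
Q = 0.632 * 0.03104 * sqrt(2*9.81*0.7573) = 0.07562 m^3/s
Therefore the orifice discharge = 0.07562 m^3/s.


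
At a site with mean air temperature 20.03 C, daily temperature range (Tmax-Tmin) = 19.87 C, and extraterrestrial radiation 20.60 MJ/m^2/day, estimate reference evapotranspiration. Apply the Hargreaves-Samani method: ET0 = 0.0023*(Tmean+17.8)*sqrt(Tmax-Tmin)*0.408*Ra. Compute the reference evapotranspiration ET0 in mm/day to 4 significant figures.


ET0 = 0.0023*(20.03+17.8)*sqrt(19.87)*0.408*20.60 = 3.260 mm/day
Therefore the reference evapotranspiration ET0 = 3.260 mm/day.


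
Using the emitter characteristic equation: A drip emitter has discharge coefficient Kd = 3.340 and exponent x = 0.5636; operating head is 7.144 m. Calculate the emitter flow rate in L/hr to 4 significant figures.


Approach: apply the emitter characteristic equation, q = Kd * h^x.
q = 3.340 * 7.144^0.5636 = 10.12 L/hr
Therefore the emitter flow rate = 10.12 L/hr.


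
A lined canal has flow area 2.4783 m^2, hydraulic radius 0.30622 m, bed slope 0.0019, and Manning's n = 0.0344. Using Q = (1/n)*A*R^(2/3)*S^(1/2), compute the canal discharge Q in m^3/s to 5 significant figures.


Q = (1/0.0344) * 2.4783 * 0.30622^(2/3) * 0.0019^(1/2) = 1.4267 m^3/s
Therefore the canal discharge Q = 1.4267 m^3/s.


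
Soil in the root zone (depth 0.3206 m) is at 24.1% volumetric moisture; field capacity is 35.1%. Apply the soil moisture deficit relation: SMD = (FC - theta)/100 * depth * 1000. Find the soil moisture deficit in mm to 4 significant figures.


SMD = (35.1 - 24.1)/100 * 0.3206 * 1000 = 35.27 mm
Therefore the soil moisture deficit = 35.27 mm.


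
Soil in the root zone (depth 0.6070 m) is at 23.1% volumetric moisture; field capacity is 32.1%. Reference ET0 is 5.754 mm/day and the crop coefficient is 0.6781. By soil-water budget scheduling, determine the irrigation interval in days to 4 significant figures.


Approach: apply soil-water budget scheduling, SMD = (FC-theta)/100*depth*1000; ETc = ET0*Kc; interval = SMD/ETc.
Step 1 — soil moisture deficit:
  SMD = (32.1 - 23.1)/100 * 0.6070 * 1000 = 54.6300 mm
Step 2 — daily crop ET (ETc = ET0*Kc):
  ETc = 5.754 * 0.6781 = 3.90179 mm/day
Step 3 — irrigation interval (SMD/ETc):
  interval = 54.6300 / 3.90179 = 14.00 days
Therefore the irrigation interval = 14.00 days.


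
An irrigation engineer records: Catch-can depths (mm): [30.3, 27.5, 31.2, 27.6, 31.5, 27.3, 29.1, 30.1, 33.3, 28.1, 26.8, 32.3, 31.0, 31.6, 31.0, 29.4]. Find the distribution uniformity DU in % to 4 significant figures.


Approach: apply the low-quarter distribution uniformity, DU = (mean of lowest quarter of readings / overall mean)*100.
sorted lowest 4 of 16: [26.8, 27.3, 27.5, 27.6] -> mean = 27.3000 mm
overall mean = 29.8813 mm
DU = (27.3000/29.8813)*100 = 91.36 %
Therefore the distribution uniformity DU = 91.36 %.


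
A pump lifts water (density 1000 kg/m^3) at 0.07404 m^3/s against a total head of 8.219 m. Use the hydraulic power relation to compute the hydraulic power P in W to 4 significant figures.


Approach: apply the hydraulic power relation, P = rho*g*Q*H.
P = 1000 * 9.81 * 0.07404 * 8.219 = 5970 W
Therefore the hydraulic power P = 5970 W.


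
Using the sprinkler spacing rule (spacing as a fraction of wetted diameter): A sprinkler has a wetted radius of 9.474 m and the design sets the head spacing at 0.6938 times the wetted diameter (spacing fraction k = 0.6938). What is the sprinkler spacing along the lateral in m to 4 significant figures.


Approach: apply the sprinkler spacing rule (spacing as a fraction of wetted diameter), S = k*(2*R).
S = 0.6938 * (2 * 9.474) = 13.15 m
Therefore the sprinkler spacing along the lateral = 13.15 m.


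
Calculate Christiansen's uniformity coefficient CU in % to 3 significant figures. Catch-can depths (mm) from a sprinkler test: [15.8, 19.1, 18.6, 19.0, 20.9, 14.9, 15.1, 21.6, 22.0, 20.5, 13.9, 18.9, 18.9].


Approach: apply Christiansen's uniformity coefficient, CU = (1 - mean_abs_deviation/mean)*100.
mean = 18.400 mm
mean |d_i - mean| = 2.1385 mm
CU = (1 - 2.1385/18.400)*100 = 88.4 %
Therefore Christiansen's uniformity coefficient CU = 88.4 %.


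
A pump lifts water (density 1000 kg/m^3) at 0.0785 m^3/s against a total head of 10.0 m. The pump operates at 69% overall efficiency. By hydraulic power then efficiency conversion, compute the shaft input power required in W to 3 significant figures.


Approach: apply hydraulic power then efficiency conversion, P = rho*g*Q*H; P_in = P/eta.
Step 1 — hydraulic power (P = rho*g*Q*H):
  P = 1000 * 9.81 * 0.0785 * 10.0 = 7700.9 W
Step 2 — input power: P_in = P/eta = 7700.9 / 0.69 = 11200 W
Therefore the shaft input power required = 11200 W.


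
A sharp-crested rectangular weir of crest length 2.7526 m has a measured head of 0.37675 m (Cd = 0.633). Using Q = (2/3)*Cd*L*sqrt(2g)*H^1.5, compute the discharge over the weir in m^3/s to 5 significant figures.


Q = (2/3)*0.633*2.7526*sqrt(2*9.81)*0.37675^1.5 = 1.1898 m^3/s
Therefore the discharge over the weir = 1.1898 m^3/s.


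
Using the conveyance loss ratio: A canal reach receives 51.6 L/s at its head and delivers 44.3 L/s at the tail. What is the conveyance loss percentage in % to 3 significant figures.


Approach: apply the conveyance loss ratio, loss% = ((Q_head - Q_tail)/Q_head)*100.
loss = ((51.6 - 44.3)/51.6)*100 = 14.1 %
Therefore the conveyance loss percentage = 14.1 %.


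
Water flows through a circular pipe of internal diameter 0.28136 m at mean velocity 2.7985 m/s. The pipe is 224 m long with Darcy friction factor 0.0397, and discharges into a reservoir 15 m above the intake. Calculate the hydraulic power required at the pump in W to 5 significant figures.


Approach: apply continuity + Darcy-Weisbach + hydraulic power, Q = A*v; hf = f*(L/D)*(v^2/(2g)); H = static + hf; P = rho*g*Q*H.
Step 1 — flow rate (continuity, Q = A*v):
  A = pi*(0.28136/2)^2 = 0.06217483 m^2
  Q = 0.06217483 * 2.7985 = 0.1739963 m^3/s
Step 2 — friction head loss (Darcy-Weisbach):
  hf = 0.0397 * (224/0.28136) * (2.7985^2 / (2*9.81))
  hf = 12.61618 m
Step 3 — total head: H = 15 + 12.61618 = 27.61618 m
Step 4 — hydraulic power (P = rho*g*Q*H):
  P = 1000 * 9.81 * 0.1739963 * 27.61618 = 47138 W
Therefore the hydraulic power required at the pump = 47138 W.


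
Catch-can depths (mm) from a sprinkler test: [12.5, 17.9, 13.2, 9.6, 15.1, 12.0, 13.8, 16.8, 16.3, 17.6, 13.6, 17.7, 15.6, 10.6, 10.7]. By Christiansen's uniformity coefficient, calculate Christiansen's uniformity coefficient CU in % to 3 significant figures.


Approach: apply Christiansen's uniformity coefficient, CU = (1 - mean_abs_deviation/mean)*100.
mean = 14.200 mm
mean |d_i - mean| = 2.3467 mm
CU = (1 - 2.3467/14.200)*100 = 83.5 %
Therefore Christiansen's uniformity coefficient CU = 83.5 %.


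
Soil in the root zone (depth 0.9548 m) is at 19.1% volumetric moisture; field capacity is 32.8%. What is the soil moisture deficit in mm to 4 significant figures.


Approach: apply the soil moisture deficit relation, SMD = (FC - theta)/100 * depth * 1000.
SMD = (32.8 - 19.1)/100 * 0.9548 * 1000 = 130.8 mm
Therefore the soil moisture deficit = 130.8 mm.


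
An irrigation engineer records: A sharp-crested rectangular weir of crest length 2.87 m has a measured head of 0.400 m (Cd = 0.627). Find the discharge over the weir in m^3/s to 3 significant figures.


Approach: apply the rectangular weir equation, Q = (2/3)*Cd*L*sqrt(2g)*H^1.5.
Q = (2/3)*0.627*2.87*sqrt(2*9.81)*0.400^1.5 = 1.34 m^3/s
Therefore the discharge over the weir = 1.34 m^3/s.


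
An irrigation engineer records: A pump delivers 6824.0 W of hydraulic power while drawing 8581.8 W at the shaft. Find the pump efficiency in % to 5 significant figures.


Approach: apply the efficiency ratio, eta = (P_out/P_in)*100.
eta = (6824.0 / 8581.8) * 100 = 79.517 %
Therefore the pump efficiency = 79.517 %.


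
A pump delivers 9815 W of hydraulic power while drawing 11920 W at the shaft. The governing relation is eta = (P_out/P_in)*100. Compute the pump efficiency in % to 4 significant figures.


eta = (9815 / 11920) * 100 = 82.34 %
Therefore the pump efficiency = 82.34 %.


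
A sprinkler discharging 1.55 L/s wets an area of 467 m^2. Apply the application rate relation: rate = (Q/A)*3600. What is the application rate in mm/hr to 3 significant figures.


rate = (1.55 / 467) * 3600 = 11.9 mm/hr
Therefore the application rate = 11.9 mm/hr.


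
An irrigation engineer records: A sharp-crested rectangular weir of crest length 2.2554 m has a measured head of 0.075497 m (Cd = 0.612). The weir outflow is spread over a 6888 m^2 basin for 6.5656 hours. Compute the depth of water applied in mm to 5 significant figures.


Approach: apply the rectangular weir equation with a volume-to-depth conversion, Q = (2/3)*Cd*L*sqrt(2g)*H^1.5; d = Q*t/A * 1000.
Step 1 — weir discharge:
  Q = (2/3)*0.612*2.2554*sqrt(2*9.81)*0.075497^1.5 = 0.08455276 m^3/s
Step 2 — volume: V = 0.08455276 * 6.5656*3600 = 1998.503 m^3
Step 3 — depth: d = V/A * 1000 = 1998.503/6888 * 1000 = 290.14 mm
Therefore the depth of water applied = 290.14 mm.


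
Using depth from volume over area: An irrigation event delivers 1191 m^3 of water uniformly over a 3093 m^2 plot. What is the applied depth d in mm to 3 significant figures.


Approach: apply depth from volume over area, d = (V/A)*1000.
d = (1191 / 3093) * 1000 = 385 mm
Therefore the applied depth d = 385 mm.


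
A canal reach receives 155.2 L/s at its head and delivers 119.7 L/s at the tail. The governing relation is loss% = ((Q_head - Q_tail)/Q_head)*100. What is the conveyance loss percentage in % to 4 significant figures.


loss = ((155.2 - 119.7)/155.2)*100 = 22.87 %
Therefore the conveyance loss percentage = 22.87 %.


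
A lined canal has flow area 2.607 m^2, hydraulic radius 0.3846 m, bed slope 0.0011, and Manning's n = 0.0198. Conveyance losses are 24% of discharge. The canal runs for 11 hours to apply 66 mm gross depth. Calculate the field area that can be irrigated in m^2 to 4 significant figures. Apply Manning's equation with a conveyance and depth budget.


Approach: apply Manning's equation with a conveyance and depth budget, Q = (1/n)*A*R^(2/3)*S^(1/2); Q_field = Q*(1-loss); Area = Q_field*t/(d/1000).
Step 1 — canal discharge (Manning's equation):
  Q = (1/0.0198) * 2.607 * 0.3846^(2/3) * 0.0011^(1/2) = 2.30947 m^3/s
Step 2 — delivered flow: Q_field = 2.30947*(1 - 24/100) = 1.75519 m^3/s
Step 3 — volume delivered: V = 1.75519 * 11*3600 = 69505.7 m^3
Step 4 — area served: A = V / (depth/1000) = 69505.7 / 0.066 = 1053000 m^2
Therefore the field area that can be irrigated = 1053000 m^2.


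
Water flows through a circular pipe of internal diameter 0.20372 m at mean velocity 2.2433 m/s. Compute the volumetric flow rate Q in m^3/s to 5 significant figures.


Approach: apply the continuity equation for pipe flow, Q = A * v with A = pi*(D/2)^2.
A = pi*(0.20372/2)^2 = 0.03259547 m^2
Q = 0.03259547 * 2.2433 = 0.073121 m^3/s
Therefore the volumetric flow rate Q = 0.073121 m^3/s.


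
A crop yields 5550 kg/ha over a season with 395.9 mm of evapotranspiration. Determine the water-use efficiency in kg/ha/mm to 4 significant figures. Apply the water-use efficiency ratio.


Approach: apply the water-use efficiency ratio, WUE = yield/ET.
WUE = 5550 / 395.9 = 14.02 kg/ha/mm
Therefore the water-use efficiency = 14.02 kg/ha/mm.


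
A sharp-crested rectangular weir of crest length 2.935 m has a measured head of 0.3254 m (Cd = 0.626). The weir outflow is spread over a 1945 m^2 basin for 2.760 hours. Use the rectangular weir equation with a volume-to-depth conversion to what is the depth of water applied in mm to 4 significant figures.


Approach: apply the rectangular weir equation with a volume-to-depth conversion, Q = (2/3)*Cd*L*sqrt(2g)*H^1.5; d = Q*t/A * 1000.
Step 1 — weir discharge:
  Q = (2/3)*0.626*2.935*sqrt(2*9.81)*0.3254^1.5 = 1.00709 m^3/s
Step 2 — volume: V = 1.00709 * 2.760*3600 = 10006.4 m^3
Step 3 — depth: d = V/A * 1000 = 10006.4/1945 * 1000 = 5145 mm
Therefore the depth of water applied = 5145 mm.


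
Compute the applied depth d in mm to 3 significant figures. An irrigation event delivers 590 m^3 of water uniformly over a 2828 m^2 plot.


Approach: apply depth from volume over area, d = (V/A)*1000.
d = (590 / 2828) * 1000 = 209 mm
Therefore the applied depth d = 209 mm.


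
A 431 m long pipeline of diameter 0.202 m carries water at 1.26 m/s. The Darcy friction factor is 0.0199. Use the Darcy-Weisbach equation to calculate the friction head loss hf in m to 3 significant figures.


Approach: apply the Darcy-Weisbach equation, hf = f*(L/D)*(v^2/(2g)).
hf = 0.0199 * (431/0.202) * (1.26^2 / (2*9.81))
hf = 3.44 m
Therefore the friction head loss hf = 3.44 m.


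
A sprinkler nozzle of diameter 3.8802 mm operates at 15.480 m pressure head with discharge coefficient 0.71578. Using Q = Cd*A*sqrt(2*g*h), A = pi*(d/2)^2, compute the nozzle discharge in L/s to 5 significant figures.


A = pi*(3.8802e-3/2)^2 = 1.182492e-05 m^2
Q = 0.71578 * 1.182492e-05 * sqrt(2*9.81*15.480) * 1000 = 0.14751 L/s
Therefore the nozzle discharge = 0.14751 L/s.


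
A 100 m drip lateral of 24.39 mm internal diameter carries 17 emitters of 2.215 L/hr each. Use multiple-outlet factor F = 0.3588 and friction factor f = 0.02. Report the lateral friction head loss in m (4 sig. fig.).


Approach: apply Darcy-Weisbach with the multiple-outlet F-factor, Q = n*q/(3600*1000) m^3/s; v = Q/A; hf = F*f*(L/D)*(v^2/(2g)).
Q = 17*2.215/(3600*1000) = 1.04597e-05 m^3/s
A = pi*(24.39e-3/2)^2 = 4.67211e-04 m^2, so v = Q/A = 0.0223876 m/s
hf = 0.3588*0.02*(100/0.02439)*(0.0223876^2/(2*9.81)) = 0.0007516 m
Therefore the lateral friction head loss = 0.0007516 m.


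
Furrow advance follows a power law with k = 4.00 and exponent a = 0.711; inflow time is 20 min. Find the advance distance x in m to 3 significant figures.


Approach: apply the power-law advance function, x = k*t^a.
x = 4.00 * 20^0.711 = 33.7 m
Therefore the advance distance x = 33.7 m.


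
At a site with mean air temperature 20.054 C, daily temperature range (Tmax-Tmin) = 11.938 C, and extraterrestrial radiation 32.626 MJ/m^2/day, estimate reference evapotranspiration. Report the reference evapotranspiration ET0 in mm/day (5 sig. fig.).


Approach: apply the Hargreaves-Samani method, ET0 = 0.0023*(Tmean+17.8)*sqrt(Tmax-Tmin)*0.408*Ra.
ET0 = 0.0023*(20.054+17.8)*sqrt(11.938)*0.408*32.626 = 4.0043 mm/day
Therefore the reference evapotranspiration ET0 = 4.0043 mm/day.


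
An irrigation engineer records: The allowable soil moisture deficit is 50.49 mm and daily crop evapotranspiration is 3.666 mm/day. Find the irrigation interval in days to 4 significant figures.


Approach: apply the irrigation interval relation, interval = SMD / ETc.
interval = 50.49 / 3.666 = 13.77 days
Therefore the irrigation interval = 13.77 days.


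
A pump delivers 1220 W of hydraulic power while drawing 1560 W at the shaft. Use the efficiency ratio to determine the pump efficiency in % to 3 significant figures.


Approach: apply the efficiency ratio, eta = (P_out/P_in)*100.
eta = (1220 / 1560) * 100 = 78.2 %
Therefore the pump efficiency = 78.2 %.


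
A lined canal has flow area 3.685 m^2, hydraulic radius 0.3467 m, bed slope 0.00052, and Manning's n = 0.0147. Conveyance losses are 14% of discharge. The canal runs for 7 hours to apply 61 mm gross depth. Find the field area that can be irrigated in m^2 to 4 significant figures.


Approach: apply Manning's equation with a conveyance and depth budget, Q = (1/n)*A*R^(2/3)*S^(1/2); Q_field = Q*(1-loss); Area = Q_field*t/(d/1000).
Step 1 — canal discharge (Manning's equation):
  Q = (1/0.0147) * 3.685 * 0.3467^(2/3) * 0.00052^(1/2) = 2.82114 m^3/s
Step 2 — delivered flow: Q_field = 2.82114*(1 - 14/100) = 2.42618 m^3/s
Step 3 — volume delivered: V = 2.42618 * 7*3600 = 61139.7 m^3
Step 4 — area served: A = V / (depth/1000) = 61139.7 / 0.061 = 1002000 m^2
Therefore the field area that can be irrigated = 1002000 m^2.


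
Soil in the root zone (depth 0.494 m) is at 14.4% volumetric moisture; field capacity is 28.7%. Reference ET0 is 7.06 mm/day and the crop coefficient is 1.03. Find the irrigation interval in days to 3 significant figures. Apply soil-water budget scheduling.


Approach: apply soil-water budget scheduling, SMD = (FC-theta)/100*depth*1000; ETc = ET0*Kc; interval = SMD/ETc.
Step 1 — soil moisture deficit:
  SMD = (28.7 - 14.4)/100 * 0.494 * 1000 = 70.642 mm
Step 2 — daily crop ET (ETc = ET0*Kc):
  ETc = 7.06 * 1.03 = 7.2718 mm/day
Step 3 — irrigation interval (SMD/ETc):
  interval = 70.642 / 7.2718 = 9.71 days
Therefore the irrigation interval = 9.71 days.


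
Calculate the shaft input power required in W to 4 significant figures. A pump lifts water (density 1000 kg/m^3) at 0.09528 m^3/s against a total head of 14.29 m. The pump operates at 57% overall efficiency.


Approach: apply hydraulic power then efficiency conversion, P = rho*g*Q*H; P_in = P/eta.
Step 1 — hydraulic power (P = rho*g*Q*H):
  P = 1000 * 9.81 * 0.09528 * 14.29 = 13356.8 W
Step 2 — input power: P_in = P/eta = 13356.8 / 0.57 = 23430 W
Therefore the shaft input power required = 23430 W.


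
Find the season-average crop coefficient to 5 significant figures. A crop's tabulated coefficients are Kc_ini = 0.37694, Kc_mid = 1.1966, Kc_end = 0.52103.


Approach: apply a simple seasonal average, Kc_avg = (Kc_ini + Kc_mid + Kc_end)/3.
Kc_avg = (0.37694 + 1.1966 + 0.52103)/3 = 0.69819
Therefore the season-average crop coefficient = 0.69819.


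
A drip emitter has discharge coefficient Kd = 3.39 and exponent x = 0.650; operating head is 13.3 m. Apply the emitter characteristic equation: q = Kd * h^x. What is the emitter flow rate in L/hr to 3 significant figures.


q = 3.39 * 13.3^0.650 = 18.2 L/hr
Therefore the emitter flow rate = 18.2 L/hr.


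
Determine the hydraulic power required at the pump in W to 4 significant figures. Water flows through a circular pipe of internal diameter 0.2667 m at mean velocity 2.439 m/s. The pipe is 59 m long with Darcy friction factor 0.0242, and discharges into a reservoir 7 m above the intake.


Approach: apply continuity + Darcy-Weisbach + hydraulic power, Q = A*v; hf = f*(L/D)*(v^2/(2g)); H = static + hf; P = rho*g*Q*H.
Step 1 — flow rate (continuity, Q = A*v):
  A = pi*(0.2667/2)^2 = 0.0558645 m^2
  Q = 0.0558645 * 2.439 = 0.136254 m^3/s
Step 2 — friction head loss (Darcy-Weisbach):
  hf = 0.0242 * (59/0.2667) * (2.439^2 / (2*9.81))
  hf = 1.62319 m
Step 3 — total head: H = 7 + 1.62319 = 8.62319 m
Step 4 — hydraulic power (P = rho*g*Q*H):
  P = 1000 * 9.81 * 0.136254 * 8.62319 = 11530 W
Therefore the hydraulic power required at the pump = 11530 W.


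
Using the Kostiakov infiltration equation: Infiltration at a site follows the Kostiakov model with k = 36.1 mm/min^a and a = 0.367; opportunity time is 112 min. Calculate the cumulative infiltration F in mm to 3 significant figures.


Approach: apply the Kostiakov infiltration equation, F = k*t^a.
F = 36.1 * 112^0.367 = 204 mm
Therefore the cumulative infiltration F = 204 mm.


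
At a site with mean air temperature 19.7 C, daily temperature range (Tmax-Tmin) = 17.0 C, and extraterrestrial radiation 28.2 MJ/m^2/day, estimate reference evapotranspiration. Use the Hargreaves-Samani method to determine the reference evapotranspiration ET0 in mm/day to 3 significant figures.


Approach: apply the Hargreaves-Samani method, ET0 = 0.0023*(Tmean+17.8)*sqrt(Tmax-Tmin)*0.408*Ra.
ET0 = 0.0023*(19.7+17.8)*sqrt(17.0)*0.408*28.2 = 4.09 mm/day
Therefore the reference evapotranspiration ET0 = 4.09 mm/day.


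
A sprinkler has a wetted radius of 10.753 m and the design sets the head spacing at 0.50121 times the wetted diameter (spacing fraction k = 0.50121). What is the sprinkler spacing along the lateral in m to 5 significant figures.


Approach: apply the sprinkler spacing rule (spacing as a fraction of wetted diameter), S = k*(2*R).
S = 0.50121 * (2 * 10.753) = 10.779 m
Therefore the sprinkler spacing along the lateral = 10.779 m.


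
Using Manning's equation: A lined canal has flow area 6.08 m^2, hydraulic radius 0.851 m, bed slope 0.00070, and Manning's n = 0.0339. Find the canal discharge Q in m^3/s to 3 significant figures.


Approach: apply Manning's equation, Q = (1/n)*A*R^(2/3)*S^(1/2).
Q = (1/0.0339) * 6.08 * 0.851^(2/3) * 0.00070^(1/2) = 4.26 m^3/s
Therefore the canal discharge Q = 4.26 m^3/s.


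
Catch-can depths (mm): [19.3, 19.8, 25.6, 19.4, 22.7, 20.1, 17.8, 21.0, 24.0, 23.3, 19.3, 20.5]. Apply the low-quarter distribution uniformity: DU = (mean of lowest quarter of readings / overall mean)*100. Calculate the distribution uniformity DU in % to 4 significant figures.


sorted lowest 3 of 12: [17.8, 19.3, 19.3] -> mean = 18.8000 mm
overall mean = 21.0667 mm
DU = (18.8000/21.0667)*100 = 89.24 %
Therefore the distribution uniformity DU = 89.24 %.


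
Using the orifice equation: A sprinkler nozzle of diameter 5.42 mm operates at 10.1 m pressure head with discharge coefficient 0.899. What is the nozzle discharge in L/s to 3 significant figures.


Approach: apply the orifice equation, Q = Cd*A*sqrt(2*g*h), A = pi*(d/2)^2.
A = pi*(5.42e-3/2)^2 = 2.3072e-05 m^2
Q = 0.899 * 2.3072e-05 * sqrt(2*9.81*10.1) * 1000 = 0.292 L/s
Therefore the nozzle discharge = 0.292 L/s.


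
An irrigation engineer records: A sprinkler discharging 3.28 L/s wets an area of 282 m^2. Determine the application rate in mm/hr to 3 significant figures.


Approach: apply the application rate relation, rate = (Q/A)*3600.
rate = (3.28 / 282) * 3600 = 41.9 mm/hr
Therefore the application rate = 41.9 mm/hr.


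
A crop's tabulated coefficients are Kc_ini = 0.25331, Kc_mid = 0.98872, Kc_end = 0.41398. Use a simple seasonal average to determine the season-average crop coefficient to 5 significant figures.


Approach: apply a simple seasonal average, Kc_avg = (Kc_ini + Kc_mid + Kc_end)/3.
Kc_avg = (0.25331 + 0.98872 + 0.41398)/3 = 0.55200
Therefore the season-average crop coefficient = 0.55200.


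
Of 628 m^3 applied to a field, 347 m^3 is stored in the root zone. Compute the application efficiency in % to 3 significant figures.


Approach: apply the application efficiency ratio, Ea = (stored/applied)*100.
Ea = (347/628)*100 = 55.3 %
Therefore the application efficiency = 55.3 %.
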